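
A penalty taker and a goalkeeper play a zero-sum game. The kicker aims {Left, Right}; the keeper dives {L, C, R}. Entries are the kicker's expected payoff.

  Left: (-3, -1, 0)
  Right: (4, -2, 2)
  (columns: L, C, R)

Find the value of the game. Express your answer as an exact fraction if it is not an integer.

Row minima: Left → -3, Right → -2; maximin = -2.
Column maxima: L → 4, C → -1, R → 2; minimax = -1.
-2 ≠ -1, so there is no saddle point; optimal play is mixed.
R is strictly dominated by C (it gives the kicker strictly more in every row), so the keeper never plays it.
On the remaining 2×2 (Left, Right vs L, C):
Let the kicker play Left with probability p. Expected payoff against L: (-3)p + 4(1−p) = −7p + 4; against C: (-1)p + (-2)(1−p) = p − 2.
Setting these equal: −7p + 4 = p − 2 ⇒ −8p = -6 ⇒ p = 3/4, and the value is (-7)·(3/4) + 4 = -5/4.
For the keeper: with q = P(L), equating Left's and Right's payoffs gives −2q − 1 = 6q − 2 ⇒ q = 1/8.

-5/4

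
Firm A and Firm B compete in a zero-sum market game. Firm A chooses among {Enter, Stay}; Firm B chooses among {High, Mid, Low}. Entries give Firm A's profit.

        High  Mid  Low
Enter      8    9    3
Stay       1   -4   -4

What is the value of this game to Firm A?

3

Row minima: Enter → 3, Stay → -4; maximin = 3.
Column maxima: High → 8, Mid → 9, Low → 3; minimax = 3.
Since maximin = minimax = 3, there is a saddle point and the value is 3.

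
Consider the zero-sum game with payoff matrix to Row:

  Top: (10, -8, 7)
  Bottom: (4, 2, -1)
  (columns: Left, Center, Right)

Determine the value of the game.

1/3

Row minima: Top → -8, Bottom → -1; maximin = -1.
Column maxima: Left → 10, Center → 2, Right → 7; minimax = 2.
-1 ≠ 2, so there is no saddle point; optimal play is mixed.
Left is strictly dominated by Center (it gives Row strictly more in every row), so Column never plays it.
On the remaining 2×2 (Top, Bottom vs Center, Right):
Let Row play Top with probability p. Expected payoff against Center: (-8)p + 2(1−p) = −10p + 2; against Right: 7p + (-1)(1−p) = 8p − 1.
Setting these equal: −10p + 2 = 8p − 1 ⇒ −18p = -3 ⇒ p = 1/6, and the value is (-10)·(1/6) + 2 = 1/3.
For Column: with q = P(Center), equating Top's and Bottom's payoffs gives −15q + 7 = 3q − 1 ⇒ q = 4/9.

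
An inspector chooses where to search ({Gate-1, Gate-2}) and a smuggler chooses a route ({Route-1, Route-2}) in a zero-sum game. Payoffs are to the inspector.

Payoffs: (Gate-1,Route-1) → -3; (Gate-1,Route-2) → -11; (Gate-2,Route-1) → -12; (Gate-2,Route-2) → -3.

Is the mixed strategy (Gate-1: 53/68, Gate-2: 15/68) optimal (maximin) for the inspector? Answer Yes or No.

Against Route-1 this mix gives (53/68)·(-3) + (15/68)·(-12) = -339/68.
Against Route-2 this mix gives (53/68)·(-11) + (15/68)·(-3) = -157/17.
The smuggler will play Route-2, holding the inspector to -157/17. Shifting weight toward the row that does better against Route-2 would raise this floor (the equalizing mix achieves -123/17 against both Route-2 and Route-1), so the proposed strategy is not optimal.

No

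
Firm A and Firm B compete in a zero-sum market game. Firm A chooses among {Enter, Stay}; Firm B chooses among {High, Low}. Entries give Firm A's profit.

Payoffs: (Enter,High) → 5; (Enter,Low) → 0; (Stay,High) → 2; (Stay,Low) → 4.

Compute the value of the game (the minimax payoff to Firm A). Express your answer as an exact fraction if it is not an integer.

20/7

Row minima: Enter → 0, Stay → 2; maximin = 2.
Column maxima: High → 5, Low → 4; minimax = 4.
2 ≠ 4, so there is no saddle point; optimal play is mixed.
Let Firm A play Enter with probability p. Expected payoff against High: 5p + 2(1−p) = 3p + 2; against Low: 0p + 4(1−p) = −4p + 4.
Setting these equal: 3p + 2 = −4p + 4 ⇒ 7p = 2 ⇒ p = 2/7, and the value is (3)·(2/7) + 2 = 20/7.
For Firm B: with q = P(High), equating Enter's and Stay's payoffs gives 5q = −2q + 4 ⇒ q = 4/7.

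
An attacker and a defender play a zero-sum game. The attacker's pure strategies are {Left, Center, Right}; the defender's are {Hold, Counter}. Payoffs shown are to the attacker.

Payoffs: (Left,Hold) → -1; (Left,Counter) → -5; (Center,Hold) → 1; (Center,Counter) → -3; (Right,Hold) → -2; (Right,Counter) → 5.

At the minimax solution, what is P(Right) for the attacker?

4/11

Row minima: Left → -5, Center → -3, Right → -2; maximin = -2.
Column maxima: Hold → 1, Counter → 5; minimax = 1.
-2 ≠ 1, so there is no saddle point; optimal play is mixed.
Left is strictly dominated by Center, so the attacker never plays it.
On the remaining 2×2 (Center, Right vs Hold, Counter):
Let the attacker play Center with probability p. Expected payoff against Hold: 1p + (-2)(1−p) = 3p − 2; against Counter: (-3)p + 5(1−p) = −8p + 5.
Setting these equal: 3p − 2 = −8p + 5 ⇒ 11p = 7 ⇒ p = 7/11, and the value is (3)·(7/11) − 2 = -1/11.
For the defender: with q = P(Hold), equating Center's and Right's payoffs gives 4q − 3 = −7q + 5 ⇒ q = 8/11.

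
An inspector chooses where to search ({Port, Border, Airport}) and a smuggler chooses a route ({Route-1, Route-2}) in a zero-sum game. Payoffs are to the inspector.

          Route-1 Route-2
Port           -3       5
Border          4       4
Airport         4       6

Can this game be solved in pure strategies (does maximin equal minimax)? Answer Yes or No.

Yes

Row minima: Port → -3, Border → 4, Airport → 4; maximin = 4.
Column maxima: Route-1 → 4, Route-2 → 6; minimax = 4.
maximin = minimax = 4, so a saddle point exists.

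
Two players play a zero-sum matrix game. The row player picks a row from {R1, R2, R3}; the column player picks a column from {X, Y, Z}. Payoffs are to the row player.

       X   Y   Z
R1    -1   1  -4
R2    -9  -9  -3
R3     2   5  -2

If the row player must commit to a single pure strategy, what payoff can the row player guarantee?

-2

Row minima: R1 → -4, R2 → -9, R3 → -2.
The best of these is -2.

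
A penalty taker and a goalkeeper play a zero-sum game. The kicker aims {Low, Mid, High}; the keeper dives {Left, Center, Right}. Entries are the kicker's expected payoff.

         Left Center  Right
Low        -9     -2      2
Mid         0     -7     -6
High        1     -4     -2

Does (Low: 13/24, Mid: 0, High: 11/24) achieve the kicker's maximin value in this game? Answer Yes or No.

Against Left this mix gives (13/24)·(-9) + (11/24)·1 = -53/12.
Against Center this mix gives (13/24)·(-2) + (11/24)·(-4) = -35/12.
Against Right this mix gives (13/24)·2 + (11/24)·(-2) = 1/6.
The keeper will play Left, holding the kicker to -53/12. Shifting weight toward the row that does better against Left would raise this floor (the equalizing mix achieves -19/6 against both Left and Center), so the proposed strategy is not optimal.

No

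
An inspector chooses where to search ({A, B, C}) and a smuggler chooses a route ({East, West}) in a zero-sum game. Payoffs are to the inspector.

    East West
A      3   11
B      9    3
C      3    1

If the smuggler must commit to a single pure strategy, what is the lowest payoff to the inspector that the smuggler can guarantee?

9

Column maxima: East → 9, West → 11.
The smallest of these is 9.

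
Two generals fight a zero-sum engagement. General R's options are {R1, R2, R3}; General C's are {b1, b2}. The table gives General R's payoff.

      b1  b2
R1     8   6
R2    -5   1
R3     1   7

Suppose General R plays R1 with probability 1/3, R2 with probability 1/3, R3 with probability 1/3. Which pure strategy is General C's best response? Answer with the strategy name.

If General C plays b1, General R's expected payoff is (1/3)·8 + (1/3)·(-5) + (1/3)·1 = 4/3.
If General C plays b2, General R's expected payoff is (1/3)·6 + (1/3)·1 + (1/3)·7 = 14/3.
General C minimizes General R's payoff; the smallest is 4/3, so the best response is b1.

b1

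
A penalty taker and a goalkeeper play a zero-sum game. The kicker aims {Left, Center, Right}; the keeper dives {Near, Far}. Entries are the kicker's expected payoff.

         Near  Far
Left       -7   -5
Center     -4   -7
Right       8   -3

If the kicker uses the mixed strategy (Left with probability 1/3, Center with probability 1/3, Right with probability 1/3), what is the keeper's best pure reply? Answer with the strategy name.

Far

If the keeper plays Near, the kicker's expected payoff is (1/3)·(-7) + (1/3)·(-4) + (1/3)·8 = -1.
If the keeper plays Far, the kicker's expected payoff is (1/3)·(-5) + (1/3)·(-7) + (1/3)·(-3) = -5.
The keeper minimizes the kicker's payoff; the smallest is -5, so the best response is Far.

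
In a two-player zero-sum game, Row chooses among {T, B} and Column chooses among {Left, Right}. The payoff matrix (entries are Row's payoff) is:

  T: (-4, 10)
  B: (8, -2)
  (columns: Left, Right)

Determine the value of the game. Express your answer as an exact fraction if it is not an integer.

3

Row minima: T → -4, B → -2; maximin = -2.
Column maxima: Left → 8, Right → 10; minimax = 8.
-2 ≠ 8, so there is no saddle point; optimal play is mixed.
Let Row play T with probability p. Expected payoff against Left: (-4)p + 8(1−p) = −12p + 8; against Right: 10p + (-2)(1−p) = 12p − 2.
Setting these equal: −12p + 8 = 12p − 2 ⇒ −24p = -10 ⇒ p = 5/12, and the value is (-12)·(5/12) + 8 = 3.
For Column: with q = P(Left), equating T's and B's payoffs gives −14q + 10 = 10q − 2 ⇒ q = 1/2.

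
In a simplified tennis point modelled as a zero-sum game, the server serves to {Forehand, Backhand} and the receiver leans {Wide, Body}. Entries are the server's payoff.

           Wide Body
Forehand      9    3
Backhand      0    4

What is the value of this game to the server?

Row minima: Forehand → 3, Backhand → 0; maximin = 3.
Column maxima: Wide → 9, Body → 4; minimax = 4.
3 ≠ 4, so there is no saddle point; optimal play is mixed.
Let the server play Forehand with probability p. Expected payoff against Wide: 9p + 0(1−p) = 9p; against Body: 3p + 4(1−p) = −p + 4.
Setting these equal: 9p = −p + 4 ⇒ 10p = 4 ⇒ p = 2/5, and the value is (9)·(2/5) = 18/5.
For the receiver: with q = P(Wide), equating Forehand's and Backhand's payoffs gives 6q + 3 = −4q + 4 ⇒ q = 1/10.

18/5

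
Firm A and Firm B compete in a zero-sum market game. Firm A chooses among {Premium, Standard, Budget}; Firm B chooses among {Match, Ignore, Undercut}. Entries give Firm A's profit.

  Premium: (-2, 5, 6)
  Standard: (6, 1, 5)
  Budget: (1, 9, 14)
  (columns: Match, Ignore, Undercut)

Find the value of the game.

Row minima: Premium → -2, Standard → 1, Budget → 1; maximin = 1.
Column maxima: Match → 6, Ignore → 9, Undercut → 14; minimax = 6.
1 ≠ 6, so there is no saddle point; optimal play is mixed.
Premium is strictly dominated by Budget, so Firm A never plays it.
Undercut is strictly dominated by Ignore (it gives Firm A strictly more in every row), so Firm B never plays it.
On the remaining 2×2 (Standard, Budget vs Match, Ignore):
Let Firm A play Standard with probability p. Expected payoff against Match: 6p + 1(1−p) = 5p + 1; against Ignore: 1p + 9(1−p) = −8p + 9.
Setting these equal: 5p + 1 = −8p + 9 ⇒ 13p = 8 ⇒ p = 8/13, and the value is (5)·(8/13) + 1 = 53/13.
For Firm B: with q = P(Match), equating Standard's and Budget's payoffs gives 5q + 1 = −8q + 9 ⇒ q = 8/13.

53/13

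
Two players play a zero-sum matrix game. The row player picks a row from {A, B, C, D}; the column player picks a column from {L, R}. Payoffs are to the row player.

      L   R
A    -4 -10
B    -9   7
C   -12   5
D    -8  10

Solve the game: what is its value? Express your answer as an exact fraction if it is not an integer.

Row minima: A → -10, B → -9, C → -12, D → -8; maximin = -8.
Column maxima: L → -4, R → 10; minimax = -4.
-8 ≠ -4, so there is no saddle point; optimal play is mixed.
B is strictly dominated by D, so the row player never plays it.
C is strictly dominated by D, so the row player never plays it.
On the remaining 2×2 (A, D vs L, R):
Let the row player play A with probability p. Expected payoff against L: (-4)p + (-8)(1−p) = 4p − 8; against R: (-10)p + 10(1−p) = −20p + 10.
Setting these equal: 4p − 8 = −20p + 10 ⇒ 24p = 18 ⇒ p = 3/4, and the value is (4)·(3/4) − 8 = -5.
For the column player: with q = P(L), equating A's and D's payoffs gives 6q − 10 = −18q + 10 ⇒ q = 5/6.

-5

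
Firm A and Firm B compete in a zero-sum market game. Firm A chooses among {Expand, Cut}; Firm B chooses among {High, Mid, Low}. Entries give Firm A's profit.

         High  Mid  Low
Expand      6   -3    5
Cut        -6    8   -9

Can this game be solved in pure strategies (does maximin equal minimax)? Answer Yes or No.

Row minima: Expand → -3, Cut → -9; maximin = -3.
Column maxima: High → 6, Mid → 8, Low → 5; minimax = 5.
-3 ≠ 5, so no pure-strategy equilibrium exists.

No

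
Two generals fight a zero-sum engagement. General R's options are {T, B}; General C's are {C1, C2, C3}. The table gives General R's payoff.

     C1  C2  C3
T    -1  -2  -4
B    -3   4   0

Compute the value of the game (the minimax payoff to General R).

Row minima: T → -4, B → -3; maximin = -3.
Column maxima: C1 → -1, C2 → 4, C3 → 0; minimax = -1.
-3 ≠ -1, so there is no saddle point; optimal play is mixed.
C2 is strictly dominated by C3 (it gives General R strictly more in every row), so General C never plays it.
On the remaining 2×2 (T, B vs C1, C3):
Let General R play T with probability p. Expected payoff against C1: (-1)p + (-3)(1−p) = 2p − 3; against C3: (-4)p + 0(1−p) = −4p.
Setting these equal: 2p − 3 = −4p ⇒ 6p = 3 ⇒ p = 1/2, and the value is (2)·(1/2) − 3 = -2.
For General C: with q = P(C1), equating T's and B's payoffs gives 3q − 4 = −3q ⇒ q = 2/3.

-2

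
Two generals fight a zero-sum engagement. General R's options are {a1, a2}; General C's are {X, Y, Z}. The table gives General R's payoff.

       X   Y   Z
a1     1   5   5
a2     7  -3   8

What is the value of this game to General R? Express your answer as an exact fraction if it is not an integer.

Row minima: a1 → 1, a2 → -3; maximin = 1.
Column maxima: X → 7, Y → 5, Z → 8; minimax = 5.
1 ≠ 5, so there is no saddle point; optimal play is mixed.
Z is strictly dominated by X (it gives General R strictly more in every row), so General C never plays it.
On the remaining 2×2 (a1, a2 vs X, Y):
Let General R play a1 with probability p. Expected payoff against X: 1p + 7(1−p) = −6p + 7; against Y: 5p + (-3)(1−p) = 8p − 3.
Setting these equal: −6p + 7 = 8p − 3 ⇒ −14p = -10 ⇒ p = 5/7, and the value is (-6)·(5/7) + 7 = 19/7.
For General C: with q = P(X), equating a1's and a2's payoffs gives −4q + 5 = 10q − 3 ⇒ q = 4/7.

19/7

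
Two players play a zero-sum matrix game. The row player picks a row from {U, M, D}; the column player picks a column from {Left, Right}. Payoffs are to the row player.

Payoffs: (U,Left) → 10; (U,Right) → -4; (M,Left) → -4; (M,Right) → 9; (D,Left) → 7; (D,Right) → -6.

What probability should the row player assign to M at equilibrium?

14/27

Row minima: U → -4, M → -4, D → -6; maximin = -4.
Column maxima: Left → 10, Right → 9; minimax = 9.
-4 ≠ 9, so there is no saddle point; optimal play is mixed.
D is strictly dominated by U, so the row player never plays it.
On the remaining 2×2 (U, M vs Left, Right):
Let the row player play U with probability p. Expected payoff against Left: 10p + (-4)(1−p) = 14p − 4; against Right: (-4)p + 9(1−p) = −13p + 9.
Setting these equal: 14p − 4 = −13p + 9 ⇒ 27p = 13 ⇒ p = 13/27, and the value is (14)·(13/27) − 4 = 74/27.
For the column player: with q = P(Left), equating U's and M's payoffs gives 14q − 4 = −13q + 9 ⇒ q = 13/27.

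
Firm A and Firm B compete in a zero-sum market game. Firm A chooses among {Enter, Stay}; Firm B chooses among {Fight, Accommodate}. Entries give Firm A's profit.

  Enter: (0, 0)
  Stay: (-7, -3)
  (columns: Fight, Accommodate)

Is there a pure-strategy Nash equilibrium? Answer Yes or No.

Yes

Row minima: Enter → 0, Stay → -7; maximin = 0.
Column maxima: Fight → 0, Accommodate → 0; minimax = 0.
maximin = minimax = 0, so a saddle point exists.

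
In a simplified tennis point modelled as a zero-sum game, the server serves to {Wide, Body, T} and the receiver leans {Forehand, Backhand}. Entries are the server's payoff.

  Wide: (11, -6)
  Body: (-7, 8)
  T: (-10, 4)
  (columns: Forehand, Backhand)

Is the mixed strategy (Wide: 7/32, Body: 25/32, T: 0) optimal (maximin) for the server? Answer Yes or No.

No

Against Forehand this mix gives (7/32)·11 + (25/32)·(-7) = -49/16.
Against Backhand this mix gives (7/32)·(-6) + (25/32)·8 = 79/16.
The receiver will play Forehand, holding the server to -49/16. Shifting weight toward the row that does better against Forehand would raise this floor (the equalizing mix achieves 23/16 against both Forehand and Backhand), so the proposed strategy is not optimal.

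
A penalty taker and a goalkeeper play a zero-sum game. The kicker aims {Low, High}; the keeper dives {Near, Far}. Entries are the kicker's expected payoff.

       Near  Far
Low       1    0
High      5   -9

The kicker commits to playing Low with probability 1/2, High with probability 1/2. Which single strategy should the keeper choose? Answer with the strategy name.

If the keeper plays Near, the kicker's expected payoff is (1/2)·1 + (1/2)·5 = 3.
If the keeper plays Far, the kicker's expected payoff is (1/2)·0 + (1/2)·(-9) = -9/2.
The keeper minimizes the kicker's payoff; the smallest is -9/2, so the best response is Far.

Far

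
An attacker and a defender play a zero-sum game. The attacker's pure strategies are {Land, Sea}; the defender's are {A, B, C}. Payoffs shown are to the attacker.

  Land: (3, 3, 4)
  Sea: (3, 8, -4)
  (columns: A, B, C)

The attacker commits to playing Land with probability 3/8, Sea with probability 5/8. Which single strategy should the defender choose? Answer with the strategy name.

C

If the defender plays A, the attacker's expected payoff is (3/8)·3 + (5/8)·3 = 3.
If the defender plays B, the attacker's expected payoff is (3/8)·3 + (5/8)·8 = 49/8.
If the defender plays C, the attacker's expected payoff is (3/8)·4 + (5/8)·(-4) = -1.
The defender minimizes the attacker's payoff; the smallest is -1, so the best response is C.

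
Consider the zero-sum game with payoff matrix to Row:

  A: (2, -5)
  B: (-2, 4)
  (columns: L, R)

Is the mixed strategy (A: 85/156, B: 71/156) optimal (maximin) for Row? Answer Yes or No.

No

Against L this mix gives (85/156)·2 + (71/156)·(-2) = 7/39.
Against R this mix gives (85/156)·(-5) + (71/156)·4 = -47/52.
Column will play R, holding Row to -47/52. Shifting weight toward the row that does better against R would raise this floor (the equalizing mix achieves -2/13 against both R and L), so the proposed strategy is not optimal.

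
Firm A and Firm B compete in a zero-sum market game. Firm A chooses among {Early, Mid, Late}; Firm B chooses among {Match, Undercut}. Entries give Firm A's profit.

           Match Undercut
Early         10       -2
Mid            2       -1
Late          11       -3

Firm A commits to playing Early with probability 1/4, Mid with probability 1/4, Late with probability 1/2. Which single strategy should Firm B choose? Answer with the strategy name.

If Firm B plays Match, Firm A's expected payoff is (1/4)·10 + (1/4)·2 + (1/2)·11 = 17/2.
If Firm B plays Undercut, Firm A's expected payoff is (1/4)·(-2) + (1/4)·(-1) + (1/2)·(-3) = -9/4.
Firm B minimizes Firm A's payoff; the smallest is -9/4, so the best response is Undercut.

Undercut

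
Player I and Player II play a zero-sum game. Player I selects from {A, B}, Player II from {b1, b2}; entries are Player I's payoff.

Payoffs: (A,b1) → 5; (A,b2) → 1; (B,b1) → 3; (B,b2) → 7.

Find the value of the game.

4

Row minima: A → 1, B → 3; maximin = 3.
Column maxima: b1 → 5, b2 → 7; minimax = 5.
3 ≠ 5, so there is no saddle point; optimal play is mixed.
Let Player I play A with probability p. Expected payoff against b1: 5p + 3(1−p) = 2p + 3; against b2: 1p + 7(1−p) = −6p + 7.
Setting these equal: 2p + 3 = −6p + 7 ⇒ 8p = 4 ⇒ p = 1/2, and the value is (2)·(1/2) + 3 = 4.
For Player II: with q = P(b1), equating A's and B's payoffs gives 4q + 1 = −4q + 7 ⇒ q = 3/4.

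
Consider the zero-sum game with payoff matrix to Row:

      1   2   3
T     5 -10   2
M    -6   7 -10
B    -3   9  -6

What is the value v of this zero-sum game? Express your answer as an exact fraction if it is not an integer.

Row minima: T → -10, M → -10, B → -6; maximin = -6.
Column maxima: 1 → 5, 2 → 9, 3 → 2; minimax = 2.
-6 ≠ 2, so there is no saddle point; optimal play is mixed.
M is strictly dominated by B, so Row never plays it.
1 is strictly dominated by 3 (it gives Row strictly more in every row), so Column never plays it.
On the remaining 2×2 (T, B vs 2, 3):
Let Row play T with probability p. Expected payoff against 2: (-10)p + 9(1−p) = −19p + 9; against 3: 2p + (-6)(1−p) = 8p − 6.
Setting these equal: −19p + 9 = 8p − 6 ⇒ −27p = -15 ⇒ p = 5/9, and the value is (-19)·(5/9) + 9 = -14/9.
For Column: with q = P(2), equating T's and B's payoffs gives −12q + 2 = 15q − 6 ⇒ q = 8/27.

-14/9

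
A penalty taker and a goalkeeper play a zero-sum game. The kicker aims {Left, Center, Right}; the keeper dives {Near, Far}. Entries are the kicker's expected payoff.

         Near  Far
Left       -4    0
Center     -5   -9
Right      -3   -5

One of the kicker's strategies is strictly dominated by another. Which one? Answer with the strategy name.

Left gives a strictly higher payoff than Center against every column: -4 > -5, 0 > -9.
So Center is strictly dominated and the kicker never plays it.

Center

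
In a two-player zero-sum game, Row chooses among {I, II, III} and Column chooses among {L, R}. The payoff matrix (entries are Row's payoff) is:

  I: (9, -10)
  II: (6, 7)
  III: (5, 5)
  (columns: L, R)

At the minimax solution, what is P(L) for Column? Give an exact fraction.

Row minima: I → -10, II → 6, III → 5; maximin = 6.
Column maxima: L → 9, R → 7; minimax = 7.
6 ≠ 7, so there is no saddle point; optimal play is mixed.
III is strictly dominated by II, so Row never plays it.
On the remaining 2×2 (I, II vs L, R):
Let Row play I with probability p. Expected payoff against L: 9p + 6(1−p) = 3p + 6; against R: (-10)p + 7(1−p) = −17p + 7.
Setting these equal: 3p + 6 = −17p + 7 ⇒ 20p = 1 ⇒ p = 1/20, and the value is (3)·(1/20) + 6 = 123/20.
For Column: with q = P(L), equating I's and II's payoffs gives 19q − 10 = −q + 7 ⇒ q = 17/20.

17/20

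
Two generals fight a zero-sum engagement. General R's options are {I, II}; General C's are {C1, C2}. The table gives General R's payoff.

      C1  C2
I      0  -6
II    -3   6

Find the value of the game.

Row minima: I → -6, II → -3; maximin = -3.
Column maxima: C1 → 0, C2 → 6; minimax = 0.
-3 ≠ 0, so there is no saddle point; optimal play is mixed.
Let General R play I with probability p. Expected payoff against C1: 0p + (-3)(1−p) = 3p − 3; against C2: (-6)p + 6(1−p) = −12p + 6.
Setting these equal: 3p − 3 = −12p + 6 ⇒ 15p = 9 ⇒ p = 3/5, and the value is (3)·(3/5) − 3 = -6/5.
For General C: with q = P(C1), equating I's and II's payoffs gives 6q − 6 = −9q + 6 ⇒ q = 4/5.

-6/5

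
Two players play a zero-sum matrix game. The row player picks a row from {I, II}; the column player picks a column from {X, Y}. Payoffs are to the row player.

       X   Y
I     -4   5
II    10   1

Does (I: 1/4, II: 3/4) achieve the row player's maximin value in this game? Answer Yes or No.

No

Against X this mix gives (1/4)·(-4) + (3/4)·10 = 13/2.
Against Y this mix gives (1/4)·5 + (3/4)·1 = 2.
The column player will play Y, holding the row player to 2. Shifting weight toward the row that does better against Y would raise this floor (the equalizing mix achieves 3 against both Y and X), so the proposed strategy is not optimal.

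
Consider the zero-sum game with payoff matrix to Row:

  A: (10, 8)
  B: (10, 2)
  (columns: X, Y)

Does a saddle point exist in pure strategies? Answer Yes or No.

Row minima: A → 8, B → 2; maximin = 8.
Column maxima: X → 10, Y → 8; minimax = 8.
maximin = minimax = 8, so a saddle point exists.

Yes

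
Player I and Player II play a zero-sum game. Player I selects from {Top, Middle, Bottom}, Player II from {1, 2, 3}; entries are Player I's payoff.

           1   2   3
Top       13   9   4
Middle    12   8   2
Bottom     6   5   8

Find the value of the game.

Row minima: Top → 4, Middle → 2, Bottom → 5; maximin = 5.
Column maxima: 1 → 13, 2 → 9, 3 → 8; minimax = 8.
5 ≠ 8, so there is no saddle point; optimal play is mixed.
Middle is strictly dominated by Top, so Player I never plays it.
1 is strictly dominated by 2 (it gives Player I strictly more in every row), so Player II never plays it.
On the remaining 2×2 (Top, Bottom vs 2, 3):
Let Player I play Top with probability p. Expected payoff against 2: 9p + 5(1−p) = 4p + 5; against 3: 4p + 8(1−p) = −4p + 8.
Setting these equal: 4p + 5 = −4p + 8 ⇒ 8p = 3 ⇒ p = 3/8, and the value is (4)·(3/8) + 5 = 13/2.
For Player II: with q = P(2), equating Top's and Bottom's payoffs gives 5q + 4 = −3q + 8 ⇒ q = 1/2.

13/2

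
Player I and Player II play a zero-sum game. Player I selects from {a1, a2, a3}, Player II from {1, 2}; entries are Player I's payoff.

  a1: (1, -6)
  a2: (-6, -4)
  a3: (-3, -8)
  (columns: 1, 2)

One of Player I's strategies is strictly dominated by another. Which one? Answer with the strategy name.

a3

a1 gives a strictly higher payoff than a3 against every column: 1 > -3, -6 > -8.
So a3 is strictly dominated and Player I never plays it.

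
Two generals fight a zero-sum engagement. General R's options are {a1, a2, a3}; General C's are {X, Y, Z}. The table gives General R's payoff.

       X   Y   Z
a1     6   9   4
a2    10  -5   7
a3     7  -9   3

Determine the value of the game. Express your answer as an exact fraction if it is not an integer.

Row minima: a1 → 4, a2 → -5, a3 → -9; maximin = 4.
Column maxima: X → 10, Y → 9, Z → 7; minimax = 7.
4 ≠ 7, so there is no saddle point; optimal play is mixed.
a3 is strictly dominated by a2, so General R never plays it.
X is strictly dominated by Z (it gives General R strictly more in every row), so General C never plays it.
On the remaining 2×2 (a1, a2 vs Y, Z):
Let General R play a1 with probability p. Expected payoff against Y: 9p + (-5)(1−p) = 14p − 5; against Z: 4p + 7(1−p) = −3p + 7.
Setting these equal: 14p − 5 = −3p + 7 ⇒ 17p = 12 ⇒ p = 12/17, and the value is (14)·(12/17) − 5 = 83/17.
For General C: with q = P(Y), equating a1's and a2's payoffs gives 5q + 4 = −12q + 7 ⇒ q = 3/17.

83/17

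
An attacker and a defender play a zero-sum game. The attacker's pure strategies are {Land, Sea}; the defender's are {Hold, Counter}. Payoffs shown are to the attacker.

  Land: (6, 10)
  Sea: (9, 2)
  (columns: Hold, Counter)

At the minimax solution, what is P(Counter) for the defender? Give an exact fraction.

3/11

Row minima: Land → 6, Sea → 2; maximin = 6.
Column maxima: Hold → 9, Counter → 10; minimax = 9.
6 ≠ 9, so there is no saddle point; optimal play is mixed.
Let the attacker play Land with probability p. Expected payoff against Hold: 6p + 9(1−p) = −3p + 9; against Counter: 10p + 2(1−p) = 8p + 2.
Setting these equal: −3p + 9 = 8p + 2 ⇒ −11p = -7 ⇒ p = 7/11, and the value is (-3)·(7/11) + 9 = 78/11.
For the defender: with q = P(Hold), equating Land's and Sea's payoffs gives −4q + 10 = 7q + 2 ⇒ q = 8/11.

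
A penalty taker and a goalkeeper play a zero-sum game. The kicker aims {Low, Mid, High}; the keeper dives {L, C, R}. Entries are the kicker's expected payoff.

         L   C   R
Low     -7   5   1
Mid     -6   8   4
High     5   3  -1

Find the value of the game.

Row minima: Low → -7, Mid → -6, High → -1; maximin = -1.
Column maxima: L → 5, C → 8, R → 4; minimax = 4.
-1 ≠ 4, so there is no saddle point; optimal play is mixed.
Low is strictly dominated by Mid, so the kicker never plays it.
C is strictly dominated by R (it gives the kicker strictly more in every row), so the keeper never plays it.
On the remaining 2×2 (Mid, High vs L, R):
Let the kicker play Mid with probability p. Expected payoff against L: (-6)p + 5(1−p) = −11p + 5; against R: 4p + (-1)(1−p) = 5p − 1.
Setting these equal: −11p + 5 = 5p − 1 ⇒ −16p = -6 ⇒ p = 3/8, and the value is (-11)·(3/8) + 5 = 7/8.
For the keeper: with q = P(L), equating Mid's and High's payoffs gives −10q + 4 = 6q − 1 ⇒ q = 5/16.

7/8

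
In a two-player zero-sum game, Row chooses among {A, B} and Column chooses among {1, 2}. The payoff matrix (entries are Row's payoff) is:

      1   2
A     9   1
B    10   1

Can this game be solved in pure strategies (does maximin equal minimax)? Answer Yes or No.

Yes

Row minima: A → 1, B → 1; maximin = 1.
Column maxima: 1 → 10, 2 → 1; minimax = 1.
maximin = minimax = 1, so a saddle point exists.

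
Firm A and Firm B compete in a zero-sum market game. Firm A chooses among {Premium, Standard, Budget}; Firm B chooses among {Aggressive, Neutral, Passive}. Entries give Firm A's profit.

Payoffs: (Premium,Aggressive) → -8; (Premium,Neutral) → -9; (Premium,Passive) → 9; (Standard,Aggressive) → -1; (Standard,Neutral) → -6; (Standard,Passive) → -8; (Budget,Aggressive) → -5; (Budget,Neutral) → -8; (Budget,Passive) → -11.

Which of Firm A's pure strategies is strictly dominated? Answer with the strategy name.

Budget

Standard gives a strictly higher payoff than Budget against every column: -1 > -5, -6 > -8, -8 > -11.
So Budget is strictly dominated and Firm A never plays it.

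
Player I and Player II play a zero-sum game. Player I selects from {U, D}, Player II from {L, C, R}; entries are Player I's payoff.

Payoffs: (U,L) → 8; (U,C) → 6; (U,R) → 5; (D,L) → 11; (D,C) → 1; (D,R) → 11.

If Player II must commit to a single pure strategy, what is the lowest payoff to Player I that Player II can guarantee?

6

Column maxima: L → 11, C → 6, R → 11.
The smallest of these is 6.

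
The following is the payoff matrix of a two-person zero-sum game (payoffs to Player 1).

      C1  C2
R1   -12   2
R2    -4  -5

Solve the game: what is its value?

Row minima: R1 → -12, R2 → -5; maximin = -5.
Column maxima: C1 → -4, C2 → 2; minimax = -4.
-5 ≠ -4, so there is no saddle point; optimal play is mixed.
Let Player 1 play R1 with probability p. Expected payoff against C1: (-12)p + (-4)(1−p) = −8p − 4; against C2: 2p + (-5)(1−p) = 7p − 5.
Setting these equal: −8p − 4 = 7p − 5 ⇒ −15p = -1 ⇒ p = 1/15, and the value is (-8)·(1/15) − 4 = -68/15.
For Player 2: with q = P(C1), equating R1's and R2's payoffs gives −14q + 2 = q − 5 ⇒ q = 7/15.

-68/15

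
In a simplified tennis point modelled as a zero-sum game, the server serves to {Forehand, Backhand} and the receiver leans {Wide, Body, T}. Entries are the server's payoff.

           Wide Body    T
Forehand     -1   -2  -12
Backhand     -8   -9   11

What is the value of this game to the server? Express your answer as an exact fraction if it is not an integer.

Row minima: Forehand → -12, Backhand → -9; maximin = -9.
Column maxima: Wide → -1, Body → -2, T → 11; minimax = -2.
-9 ≠ -2, so there is no saddle point; optimal play is mixed.
Wide is strictly dominated by Body (it gives the server strictly more in every row), so the receiver never plays it.
On the remaining 2×2 (Forehand, Backhand vs Body, T):
Let the server play Forehand with probability p. Expected payoff against Body: (-2)p + (-9)(1−p) = 7p − 9; against T: (-12)p + 11(1−p) = −23p + 11.
Setting these equal: 7p − 9 = −23p + 11 ⇒ 30p = 20 ⇒ p = 2/3, and the value is (7)·(2/3) − 9 = -13/3.
For the receiver: with q = P(Body), equating Forehand's and Backhand's payoffs gives 10q − 12 = −20q + 11 ⇒ q = 23/30.

-13/3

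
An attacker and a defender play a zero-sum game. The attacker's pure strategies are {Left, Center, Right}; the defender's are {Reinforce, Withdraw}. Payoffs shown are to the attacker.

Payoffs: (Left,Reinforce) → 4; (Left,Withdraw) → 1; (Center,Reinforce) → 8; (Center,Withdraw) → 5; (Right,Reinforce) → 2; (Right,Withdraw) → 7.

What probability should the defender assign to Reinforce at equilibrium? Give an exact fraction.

Row minima: Left → 1, Center → 5, Right → 2; maximin = 5.
Column maxima: Reinforce → 8, Withdraw → 7; minimax = 7.
5 ≠ 7, so there is no saddle point; optimal play is mixed.
Left is strictly dominated by Center, so the attacker never plays it.
On the remaining 2×2 (Center, Right vs Reinforce, Withdraw):
Let the attacker play Center with probability p. Expected payoff against Reinforce: 8p + 2(1−p) = 6p + 2; against Withdraw: 5p + 7(1−p) = −2p + 7.
Setting these equal: 6p + 2 = −2p + 7 ⇒ 8p = 5 ⇒ p = 5/8, and the value is (6)·(5/8) + 2 = 23/4.
For the defender: with q = P(Reinforce), equating Center's and Right's payoffs gives 3q + 5 = −5q + 7 ⇒ q = 1/4.

1/4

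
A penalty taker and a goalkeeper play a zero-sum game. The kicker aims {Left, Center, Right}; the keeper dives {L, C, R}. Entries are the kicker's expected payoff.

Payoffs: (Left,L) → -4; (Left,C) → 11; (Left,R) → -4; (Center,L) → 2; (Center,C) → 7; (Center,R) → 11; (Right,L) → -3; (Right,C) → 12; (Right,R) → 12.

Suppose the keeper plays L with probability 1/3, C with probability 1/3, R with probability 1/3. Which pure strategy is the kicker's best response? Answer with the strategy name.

Expected payoff of Left: (1/3)·(-4) + (1/3)·11 + (1/3)·(-4) = 1.
Expected payoff of Center: (1/3)·2 + (1/3)·7 + (1/3)·11 = 20/3.
Expected payoff of Right: (1/3)·(-3) + (1/3)·12 + (1/3)·12 = 7.
The largest is 7, so the kicker's best response is Right.

Right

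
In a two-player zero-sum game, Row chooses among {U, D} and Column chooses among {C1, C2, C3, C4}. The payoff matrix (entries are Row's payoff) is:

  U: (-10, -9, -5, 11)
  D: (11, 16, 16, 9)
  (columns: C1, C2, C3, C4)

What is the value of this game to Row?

Row minima: U → -10, D → 9; maximin = 9.
Column maxima: C1 → 11, C2 → 16, C3 → 16, C4 → 11; minimax = 11.
9 ≠ 11, so there is no saddle point; optimal play is mixed.
C2 is strictly dominated by C1 (it gives Row strictly more in every row), so Column never plays it.
C3 is strictly dominated by C1 (it gives Row strictly more in every row), so Column never plays it.
On the remaining 2×2 (U, D vs C1, C4):
Let Row play U with probability p. Expected payoff against C1: (-10)p + 11(1−p) = −21p + 11; against C4: 11p + 9(1−p) = 2p + 9.
Setting these equal: −21p + 11 = 2p + 9 ⇒ −23p = -2 ⇒ p = 2/23, and the value is (-21)·(2/23) + 11 = 211/23.
For Column: with q = P(C1), equating U's and D's payoffs gives −21q + 11 = 2q + 9 ⇒ q = 2/23.

211/23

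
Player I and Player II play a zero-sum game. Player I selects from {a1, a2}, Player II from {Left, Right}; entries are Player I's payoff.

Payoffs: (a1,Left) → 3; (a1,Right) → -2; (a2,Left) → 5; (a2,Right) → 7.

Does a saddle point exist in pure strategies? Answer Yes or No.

Yes

Row minima: a1 → -2, a2 → 5; maximin = 5.
Column maxima: Left → 5, Right → 7; minimax = 5.
maximin = minimax = 5, so a saddle point exists.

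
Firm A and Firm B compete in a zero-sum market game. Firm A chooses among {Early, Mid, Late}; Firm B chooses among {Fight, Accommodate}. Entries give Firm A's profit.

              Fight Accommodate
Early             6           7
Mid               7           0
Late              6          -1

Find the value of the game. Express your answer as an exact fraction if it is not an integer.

Row minima: Early → 6, Mid → 0, Late → -1; maximin = 6.
Column maxima: Fight → 7, Accommodate → 7; minimax = 7.
6 ≠ 7, so there is no saddle point; optimal play is mixed.
Late is strictly dominated by Mid, so Firm A never plays it.
On the remaining 2×2 (Early, Mid vs Fight, Accommodate):
Let Firm A play Early with probability p. Expected payoff against Fight: 6p + 7(1−p) = −p + 7; against Accommodate: 7p + 0(1−p) = 7p.
Setting these equal: −p + 7 = 7p ⇒ −8p = -7 ⇒ p = 7/8, and the value is (-1)·(7/8) + 7 = 49/8.
For Firm B: with q = P(Fight), equating Early's and Mid's payoffs gives −q + 7 = 7q ⇒ q = 7/8.

49/8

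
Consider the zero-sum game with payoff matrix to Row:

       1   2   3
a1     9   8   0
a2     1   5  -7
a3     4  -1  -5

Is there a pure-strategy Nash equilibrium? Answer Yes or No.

Yes

Row minima: a1 → 0, a2 → -7, a3 → -5; maximin = 0.
Column maxima: 1 → 9, 2 → 8, 3 → 0; minimax = 0.
maximin = minimax = 0, so a saddle point exists.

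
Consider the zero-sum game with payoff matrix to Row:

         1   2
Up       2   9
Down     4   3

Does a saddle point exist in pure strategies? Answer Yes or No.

Row minima: Up → 2, Down → 3; maximin = 3.
Column maxima: 1 → 4, 2 → 9; minimax = 4.
3 ≠ 4, so no pure-strategy equilibrium exists.

No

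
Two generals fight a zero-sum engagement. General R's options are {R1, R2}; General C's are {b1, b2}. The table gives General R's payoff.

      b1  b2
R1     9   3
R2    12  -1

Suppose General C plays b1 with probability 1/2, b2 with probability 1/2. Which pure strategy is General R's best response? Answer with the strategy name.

Expected payoff of R1: (1/2)·9 + (1/2)·3 = 6.
Expected payoff of R2: (1/2)·12 + (1/2)·(-1) = 11/2.
The largest is 6, so General R's best response is R1.

R1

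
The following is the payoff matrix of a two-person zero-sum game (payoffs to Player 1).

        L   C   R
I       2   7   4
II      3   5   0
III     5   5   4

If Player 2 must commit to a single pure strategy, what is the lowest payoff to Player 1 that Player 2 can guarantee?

Column maxima: L → 5, C → 7, R → 4.
The smallest of these is 4.

4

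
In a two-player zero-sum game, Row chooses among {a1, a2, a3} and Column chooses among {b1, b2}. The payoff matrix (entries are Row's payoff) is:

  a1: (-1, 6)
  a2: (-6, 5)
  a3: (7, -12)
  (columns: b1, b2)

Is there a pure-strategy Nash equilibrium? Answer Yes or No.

No

Row minima: a1 → -1, a2 → -6, a3 → -12; maximin = -1.
Column maxima: b1 → 7, b2 → 6; minimax = 6.
-1 ≠ 6, so no pure-strategy equilibrium exists.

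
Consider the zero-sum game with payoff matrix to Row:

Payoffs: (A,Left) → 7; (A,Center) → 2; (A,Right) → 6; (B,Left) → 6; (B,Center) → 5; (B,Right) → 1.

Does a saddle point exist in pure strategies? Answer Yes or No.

No

Row minima: A → 2, B → 1; maximin = 2.
Column maxima: Left → 7, Center → 5, Right → 6; minimax = 5.
2 ≠ 5, so no pure-strategy equilibrium exists.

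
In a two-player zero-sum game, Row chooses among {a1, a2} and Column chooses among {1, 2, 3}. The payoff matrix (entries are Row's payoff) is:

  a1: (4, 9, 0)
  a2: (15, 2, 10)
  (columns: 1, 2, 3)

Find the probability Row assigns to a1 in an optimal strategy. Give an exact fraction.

Row minima: a1 → 0, a2 → 2; maximin = 2.
Column maxima: 1 → 15, 2 → 9, 3 → 10; minimax = 9.
2 ≠ 9, so there is no saddle point; optimal play is mixed.
1 is strictly dominated by 3 (it gives Row strictly more in every row), so Column never plays it.
On the remaining 2×2 (a1, a2 vs 2, 3):
Let Row play a1 with probability p. Expected payoff against 2: 9p + 2(1−p) = 7p + 2; against 3: 0p + 10(1−p) = −10p + 10.
Setting these equal: 7p + 2 = −10p + 10 ⇒ 17p = 8 ⇒ p = 8/17, and the value is (7)·(8/17) + 2 = 90/17.
For Column: with q = P(2), equating a1's and a2's payoffs gives 9q = −8q + 10 ⇒ q = 10/17.

8/17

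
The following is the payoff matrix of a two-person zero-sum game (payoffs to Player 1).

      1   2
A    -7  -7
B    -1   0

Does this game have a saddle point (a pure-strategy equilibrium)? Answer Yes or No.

Yes

Row minima: A → -7, B → -1; maximin = -1.
Column maxima: 1 → -1, 2 → 0; minimax = -1.
maximin = minimax = -1, so a saddle point exists.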